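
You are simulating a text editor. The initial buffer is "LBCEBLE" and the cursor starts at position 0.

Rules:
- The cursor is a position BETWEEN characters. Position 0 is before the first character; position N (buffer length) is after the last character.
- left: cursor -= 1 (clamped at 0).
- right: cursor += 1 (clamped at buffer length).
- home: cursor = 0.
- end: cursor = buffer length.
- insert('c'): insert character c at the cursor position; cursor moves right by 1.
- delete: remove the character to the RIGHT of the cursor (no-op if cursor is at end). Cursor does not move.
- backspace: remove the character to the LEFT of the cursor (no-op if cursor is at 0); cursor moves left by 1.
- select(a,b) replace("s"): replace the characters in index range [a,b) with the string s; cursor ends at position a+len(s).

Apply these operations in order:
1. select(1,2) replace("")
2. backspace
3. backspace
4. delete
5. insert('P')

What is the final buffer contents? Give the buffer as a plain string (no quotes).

Answer: PEBLE

Derivation:
After op 1 (select(1,2) replace("")): buf='LCEBLE' cursor=1
After op 2 (backspace): buf='CEBLE' cursor=0
After op 3 (backspace): buf='CEBLE' cursor=0
After op 4 (delete): buf='EBLE' cursor=0
After op 5 (insert('P')): buf='PEBLE' cursor=1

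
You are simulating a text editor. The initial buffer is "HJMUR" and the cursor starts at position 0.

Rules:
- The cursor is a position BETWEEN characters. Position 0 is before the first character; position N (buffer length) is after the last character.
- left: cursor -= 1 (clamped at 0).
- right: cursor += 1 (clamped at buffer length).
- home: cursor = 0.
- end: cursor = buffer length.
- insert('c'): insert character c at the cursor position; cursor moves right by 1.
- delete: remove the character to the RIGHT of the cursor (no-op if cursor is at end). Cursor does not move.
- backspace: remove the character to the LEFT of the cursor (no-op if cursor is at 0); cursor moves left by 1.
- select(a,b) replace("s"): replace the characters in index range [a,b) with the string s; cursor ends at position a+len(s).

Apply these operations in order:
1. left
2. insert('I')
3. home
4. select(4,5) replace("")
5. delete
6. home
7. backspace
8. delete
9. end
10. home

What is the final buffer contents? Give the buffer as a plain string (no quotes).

After op 1 (left): buf='HJMUR' cursor=0
After op 2 (insert('I')): buf='IHJMUR' cursor=1
After op 3 (home): buf='IHJMUR' cursor=0
After op 4 (select(4,5) replace("")): buf='IHJMR' cursor=4
After op 5 (delete): buf='IHJM' cursor=4
After op 6 (home): buf='IHJM' cursor=0
After op 7 (backspace): buf='IHJM' cursor=0
After op 8 (delete): buf='HJM' cursor=0
After op 9 (end): buf='HJM' cursor=3
After op 10 (home): buf='HJM' cursor=0

Answer: HJM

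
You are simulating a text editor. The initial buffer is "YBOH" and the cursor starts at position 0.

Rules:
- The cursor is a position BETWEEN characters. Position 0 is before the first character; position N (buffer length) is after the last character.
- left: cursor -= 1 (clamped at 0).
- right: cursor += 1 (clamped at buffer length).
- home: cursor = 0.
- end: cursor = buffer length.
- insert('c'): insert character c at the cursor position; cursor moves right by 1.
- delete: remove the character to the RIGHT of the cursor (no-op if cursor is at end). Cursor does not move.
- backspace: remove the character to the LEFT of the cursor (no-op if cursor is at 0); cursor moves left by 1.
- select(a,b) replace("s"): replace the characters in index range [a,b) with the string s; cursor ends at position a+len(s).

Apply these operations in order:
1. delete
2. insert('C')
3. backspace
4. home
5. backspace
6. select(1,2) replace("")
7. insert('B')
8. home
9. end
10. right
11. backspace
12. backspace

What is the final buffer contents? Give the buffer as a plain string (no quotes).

After op 1 (delete): buf='BOH' cursor=0
After op 2 (insert('C')): buf='CBOH' cursor=1
After op 3 (backspace): buf='BOH' cursor=0
After op 4 (home): buf='BOH' cursor=0
After op 5 (backspace): buf='BOH' cursor=0
After op 6 (select(1,2) replace("")): buf='BH' cursor=1
After op 7 (insert('B')): buf='BBH' cursor=2
After op 8 (home): buf='BBH' cursor=0
After op 9 (end): buf='BBH' cursor=3
After op 10 (right): buf='BBH' cursor=3
After op 11 (backspace): buf='BB' cursor=2
After op 12 (backspace): buf='B' cursor=1

Answer: B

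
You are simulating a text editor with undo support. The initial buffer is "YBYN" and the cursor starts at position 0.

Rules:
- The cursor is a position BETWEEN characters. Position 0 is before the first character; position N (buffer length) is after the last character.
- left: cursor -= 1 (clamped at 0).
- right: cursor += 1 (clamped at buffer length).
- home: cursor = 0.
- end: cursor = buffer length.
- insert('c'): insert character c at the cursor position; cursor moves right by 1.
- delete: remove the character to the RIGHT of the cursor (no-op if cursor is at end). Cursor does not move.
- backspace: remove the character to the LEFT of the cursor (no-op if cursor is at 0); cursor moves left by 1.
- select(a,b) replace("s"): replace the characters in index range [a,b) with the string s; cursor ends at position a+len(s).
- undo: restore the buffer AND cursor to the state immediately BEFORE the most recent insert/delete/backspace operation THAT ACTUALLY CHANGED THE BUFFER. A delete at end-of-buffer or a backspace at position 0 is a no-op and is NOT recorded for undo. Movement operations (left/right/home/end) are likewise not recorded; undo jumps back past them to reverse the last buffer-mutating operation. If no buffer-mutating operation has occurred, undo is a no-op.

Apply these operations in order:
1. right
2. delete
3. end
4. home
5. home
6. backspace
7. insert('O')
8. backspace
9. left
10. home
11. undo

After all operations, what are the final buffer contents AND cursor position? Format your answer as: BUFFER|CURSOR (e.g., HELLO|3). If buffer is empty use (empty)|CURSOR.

After op 1 (right): buf='YBYN' cursor=1
After op 2 (delete): buf='YYN' cursor=1
After op 3 (end): buf='YYN' cursor=3
After op 4 (home): buf='YYN' cursor=0
After op 5 (home): buf='YYN' cursor=0
After op 6 (backspace): buf='YYN' cursor=0
After op 7 (insert('O')): buf='OYYN' cursor=1
After op 8 (backspace): buf='YYN' cursor=0
After op 9 (left): buf='YYN' cursor=0
After op 10 (home): buf='YYN' cursor=0
After op 11 (undo): buf='OYYN' cursor=1

Answer: OYYN|1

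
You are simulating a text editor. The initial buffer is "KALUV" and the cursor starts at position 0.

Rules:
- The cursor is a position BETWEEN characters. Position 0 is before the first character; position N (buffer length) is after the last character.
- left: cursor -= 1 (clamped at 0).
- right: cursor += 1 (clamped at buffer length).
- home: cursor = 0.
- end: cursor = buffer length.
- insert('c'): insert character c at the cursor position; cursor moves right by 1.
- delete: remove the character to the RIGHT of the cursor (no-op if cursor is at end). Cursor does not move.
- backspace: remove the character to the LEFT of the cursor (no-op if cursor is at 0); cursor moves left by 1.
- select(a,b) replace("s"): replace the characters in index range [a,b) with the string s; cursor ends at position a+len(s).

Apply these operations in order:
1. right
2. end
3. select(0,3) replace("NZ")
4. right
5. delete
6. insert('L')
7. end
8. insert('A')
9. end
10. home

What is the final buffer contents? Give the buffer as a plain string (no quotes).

Answer: NZULA

Derivation:
After op 1 (right): buf='KALUV' cursor=1
After op 2 (end): buf='KALUV' cursor=5
After op 3 (select(0,3) replace("NZ")): buf='NZUV' cursor=2
After op 4 (right): buf='NZUV' cursor=3
After op 5 (delete): buf='NZU' cursor=3
After op 6 (insert('L')): buf='NZUL' cursor=4
After op 7 (end): buf='NZUL' cursor=4
After op 8 (insert('A')): buf='NZULA' cursor=5
After op 9 (end): buf='NZULA' cursor=5
After op 10 (home): buf='NZULA' cursor=0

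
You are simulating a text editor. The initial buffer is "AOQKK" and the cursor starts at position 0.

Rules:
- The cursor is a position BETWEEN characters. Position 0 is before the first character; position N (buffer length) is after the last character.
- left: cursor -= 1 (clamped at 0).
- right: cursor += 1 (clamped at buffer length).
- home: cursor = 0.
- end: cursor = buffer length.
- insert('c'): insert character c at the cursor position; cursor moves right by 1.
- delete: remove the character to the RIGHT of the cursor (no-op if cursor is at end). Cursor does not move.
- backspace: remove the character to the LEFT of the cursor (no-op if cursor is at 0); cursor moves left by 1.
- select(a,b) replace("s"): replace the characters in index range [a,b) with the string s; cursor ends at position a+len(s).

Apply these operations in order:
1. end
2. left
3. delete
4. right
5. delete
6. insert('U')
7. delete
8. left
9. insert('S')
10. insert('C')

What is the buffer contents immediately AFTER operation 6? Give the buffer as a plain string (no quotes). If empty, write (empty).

After op 1 (end): buf='AOQKK' cursor=5
After op 2 (left): buf='AOQKK' cursor=4
After op 3 (delete): buf='AOQK' cursor=4
After op 4 (right): buf='AOQK' cursor=4
After op 5 (delete): buf='AOQK' cursor=4
After op 6 (insert('U')): buf='AOQKU' cursor=5

Answer: AOQKU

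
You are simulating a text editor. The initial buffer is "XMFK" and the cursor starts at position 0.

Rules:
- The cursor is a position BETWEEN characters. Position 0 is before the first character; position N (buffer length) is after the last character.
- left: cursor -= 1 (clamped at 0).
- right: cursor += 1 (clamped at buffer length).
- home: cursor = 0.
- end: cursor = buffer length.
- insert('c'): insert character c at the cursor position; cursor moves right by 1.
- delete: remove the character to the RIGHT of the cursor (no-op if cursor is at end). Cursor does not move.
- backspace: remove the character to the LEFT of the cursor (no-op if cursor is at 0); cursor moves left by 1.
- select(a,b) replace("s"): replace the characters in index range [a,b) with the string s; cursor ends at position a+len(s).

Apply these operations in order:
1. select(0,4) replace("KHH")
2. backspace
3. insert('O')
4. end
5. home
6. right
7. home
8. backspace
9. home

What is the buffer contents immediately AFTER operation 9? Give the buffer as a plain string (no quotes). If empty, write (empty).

After op 1 (select(0,4) replace("KHH")): buf='KHH' cursor=3
After op 2 (backspace): buf='KH' cursor=2
After op 3 (insert('O')): buf='KHO' cursor=3
After op 4 (end): buf='KHO' cursor=3
After op 5 (home): buf='KHO' cursor=0
After op 6 (right): buf='KHO' cursor=1
After op 7 (home): buf='KHO' cursor=0
After op 8 (backspace): buf='KHO' cursor=0
After op 9 (home): buf='KHO' cursor=0

Answer: KHO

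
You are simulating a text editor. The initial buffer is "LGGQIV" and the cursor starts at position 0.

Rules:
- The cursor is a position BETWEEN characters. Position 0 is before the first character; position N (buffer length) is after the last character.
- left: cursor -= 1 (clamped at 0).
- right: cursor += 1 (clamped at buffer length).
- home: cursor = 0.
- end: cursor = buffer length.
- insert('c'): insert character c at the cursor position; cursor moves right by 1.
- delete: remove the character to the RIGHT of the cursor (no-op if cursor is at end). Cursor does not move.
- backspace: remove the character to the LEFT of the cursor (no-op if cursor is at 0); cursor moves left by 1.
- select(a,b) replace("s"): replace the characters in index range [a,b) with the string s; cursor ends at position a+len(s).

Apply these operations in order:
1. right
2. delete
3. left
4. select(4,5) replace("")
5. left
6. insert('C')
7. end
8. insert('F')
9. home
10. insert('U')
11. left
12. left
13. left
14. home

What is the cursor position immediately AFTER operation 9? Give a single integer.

Answer: 0

Derivation:
After op 1 (right): buf='LGGQIV' cursor=1
After op 2 (delete): buf='LGQIV' cursor=1
After op 3 (left): buf='LGQIV' cursor=0
After op 4 (select(4,5) replace("")): buf='LGQI' cursor=4
After op 5 (left): buf='LGQI' cursor=3
After op 6 (insert('C')): buf='LGQCI' cursor=4
After op 7 (end): buf='LGQCI' cursor=5
After op 8 (insert('F')): buf='LGQCIF' cursor=6
After op 9 (home): buf='LGQCIF' cursor=0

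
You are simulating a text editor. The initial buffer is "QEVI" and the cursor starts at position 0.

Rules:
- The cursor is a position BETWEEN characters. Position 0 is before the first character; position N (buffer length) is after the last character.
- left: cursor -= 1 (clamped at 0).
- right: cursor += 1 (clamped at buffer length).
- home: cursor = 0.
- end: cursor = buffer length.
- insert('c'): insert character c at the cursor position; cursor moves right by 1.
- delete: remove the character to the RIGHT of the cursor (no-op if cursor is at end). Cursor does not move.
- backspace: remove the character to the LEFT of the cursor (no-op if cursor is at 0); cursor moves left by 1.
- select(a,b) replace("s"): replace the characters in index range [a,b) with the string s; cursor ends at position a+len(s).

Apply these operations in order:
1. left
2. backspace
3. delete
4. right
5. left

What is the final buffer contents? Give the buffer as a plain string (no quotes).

Answer: EVI

Derivation:
After op 1 (left): buf='QEVI' cursor=0
After op 2 (backspace): buf='QEVI' cursor=0
After op 3 (delete): buf='EVI' cursor=0
After op 4 (right): buf='EVI' cursor=1
After op 5 (left): buf='EVI' cursor=0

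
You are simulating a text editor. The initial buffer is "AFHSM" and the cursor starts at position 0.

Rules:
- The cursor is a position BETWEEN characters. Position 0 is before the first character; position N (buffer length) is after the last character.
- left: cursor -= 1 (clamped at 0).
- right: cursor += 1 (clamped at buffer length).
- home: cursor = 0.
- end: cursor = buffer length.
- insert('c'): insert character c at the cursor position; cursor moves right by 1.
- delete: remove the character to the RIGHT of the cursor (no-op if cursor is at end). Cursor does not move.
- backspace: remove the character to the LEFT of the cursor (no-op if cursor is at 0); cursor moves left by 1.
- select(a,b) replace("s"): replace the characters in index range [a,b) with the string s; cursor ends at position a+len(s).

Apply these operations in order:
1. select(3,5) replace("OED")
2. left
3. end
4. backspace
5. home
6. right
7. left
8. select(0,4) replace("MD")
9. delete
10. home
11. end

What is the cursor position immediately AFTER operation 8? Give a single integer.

Answer: 2

Derivation:
After op 1 (select(3,5) replace("OED")): buf='AFHOED' cursor=6
After op 2 (left): buf='AFHOED' cursor=5
After op 3 (end): buf='AFHOED' cursor=6
After op 4 (backspace): buf='AFHOE' cursor=5
After op 5 (home): buf='AFHOE' cursor=0
After op 6 (right): buf='AFHOE' cursor=1
After op 7 (left): buf='AFHOE' cursor=0
After op 8 (select(0,4) replace("MD")): buf='MDE' cursor=2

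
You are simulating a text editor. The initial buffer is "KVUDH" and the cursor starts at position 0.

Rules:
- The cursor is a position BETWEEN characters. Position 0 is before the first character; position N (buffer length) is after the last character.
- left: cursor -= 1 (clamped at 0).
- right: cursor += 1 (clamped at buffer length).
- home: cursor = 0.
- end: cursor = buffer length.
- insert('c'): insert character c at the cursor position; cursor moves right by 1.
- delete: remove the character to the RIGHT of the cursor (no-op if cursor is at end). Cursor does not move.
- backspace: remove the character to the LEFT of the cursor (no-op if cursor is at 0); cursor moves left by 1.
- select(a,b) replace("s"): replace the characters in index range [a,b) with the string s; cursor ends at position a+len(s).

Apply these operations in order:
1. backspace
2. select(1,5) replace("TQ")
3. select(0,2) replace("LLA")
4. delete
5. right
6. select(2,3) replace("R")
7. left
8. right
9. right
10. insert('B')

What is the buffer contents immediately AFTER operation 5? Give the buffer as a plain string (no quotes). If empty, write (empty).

Answer: LLA

Derivation:
After op 1 (backspace): buf='KVUDH' cursor=0
After op 2 (select(1,5) replace("TQ")): buf='KTQ' cursor=3
After op 3 (select(0,2) replace("LLA")): buf='LLAQ' cursor=3
After op 4 (delete): buf='LLA' cursor=3
After op 5 (right): buf='LLA' cursor=3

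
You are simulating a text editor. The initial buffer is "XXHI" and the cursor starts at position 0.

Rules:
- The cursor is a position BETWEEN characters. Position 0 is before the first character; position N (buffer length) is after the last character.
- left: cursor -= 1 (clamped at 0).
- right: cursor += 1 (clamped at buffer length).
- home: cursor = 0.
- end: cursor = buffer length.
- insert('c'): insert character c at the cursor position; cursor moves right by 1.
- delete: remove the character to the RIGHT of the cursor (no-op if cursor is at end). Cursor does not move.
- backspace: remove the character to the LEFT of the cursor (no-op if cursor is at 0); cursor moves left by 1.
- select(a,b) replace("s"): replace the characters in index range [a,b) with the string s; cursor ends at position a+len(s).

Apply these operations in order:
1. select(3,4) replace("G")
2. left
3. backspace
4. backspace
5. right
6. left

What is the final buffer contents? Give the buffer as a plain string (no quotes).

Answer: XG

Derivation:
After op 1 (select(3,4) replace("G")): buf='XXHG' cursor=4
After op 2 (left): buf='XXHG' cursor=3
After op 3 (backspace): buf='XXG' cursor=2
After op 4 (backspace): buf='XG' cursor=1
After op 5 (right): buf='XG' cursor=2
After op 6 (left): buf='XG' cursor=1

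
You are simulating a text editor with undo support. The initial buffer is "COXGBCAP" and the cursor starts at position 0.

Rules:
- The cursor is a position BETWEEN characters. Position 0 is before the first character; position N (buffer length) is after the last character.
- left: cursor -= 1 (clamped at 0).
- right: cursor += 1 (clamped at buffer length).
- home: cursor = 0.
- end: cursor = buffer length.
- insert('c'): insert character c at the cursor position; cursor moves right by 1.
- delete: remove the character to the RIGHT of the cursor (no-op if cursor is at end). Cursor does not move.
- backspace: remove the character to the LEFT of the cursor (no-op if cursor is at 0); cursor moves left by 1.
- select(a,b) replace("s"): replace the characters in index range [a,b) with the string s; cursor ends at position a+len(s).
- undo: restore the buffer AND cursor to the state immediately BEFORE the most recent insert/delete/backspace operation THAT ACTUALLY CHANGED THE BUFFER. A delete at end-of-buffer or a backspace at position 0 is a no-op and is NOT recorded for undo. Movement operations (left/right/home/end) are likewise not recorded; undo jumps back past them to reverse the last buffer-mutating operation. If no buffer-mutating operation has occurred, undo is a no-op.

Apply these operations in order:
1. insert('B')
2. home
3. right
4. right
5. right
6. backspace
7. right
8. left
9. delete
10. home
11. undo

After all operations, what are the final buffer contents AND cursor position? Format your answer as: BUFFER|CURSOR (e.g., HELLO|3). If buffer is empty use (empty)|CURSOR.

Answer: BCXGBCAP|2

Derivation:
After op 1 (insert('B')): buf='BCOXGBCAP' cursor=1
After op 2 (home): buf='BCOXGBCAP' cursor=0
After op 3 (right): buf='BCOXGBCAP' cursor=1
After op 4 (right): buf='BCOXGBCAP' cursor=2
After op 5 (right): buf='BCOXGBCAP' cursor=3
After op 6 (backspace): buf='BCXGBCAP' cursor=2
After op 7 (right): buf='BCXGBCAP' cursor=3
After op 8 (left): buf='BCXGBCAP' cursor=2
After op 9 (delete): buf='BCGBCAP' cursor=2
After op 10 (home): buf='BCGBCAP' cursor=0
After op 11 (undo): buf='BCXGBCAP' cursor=2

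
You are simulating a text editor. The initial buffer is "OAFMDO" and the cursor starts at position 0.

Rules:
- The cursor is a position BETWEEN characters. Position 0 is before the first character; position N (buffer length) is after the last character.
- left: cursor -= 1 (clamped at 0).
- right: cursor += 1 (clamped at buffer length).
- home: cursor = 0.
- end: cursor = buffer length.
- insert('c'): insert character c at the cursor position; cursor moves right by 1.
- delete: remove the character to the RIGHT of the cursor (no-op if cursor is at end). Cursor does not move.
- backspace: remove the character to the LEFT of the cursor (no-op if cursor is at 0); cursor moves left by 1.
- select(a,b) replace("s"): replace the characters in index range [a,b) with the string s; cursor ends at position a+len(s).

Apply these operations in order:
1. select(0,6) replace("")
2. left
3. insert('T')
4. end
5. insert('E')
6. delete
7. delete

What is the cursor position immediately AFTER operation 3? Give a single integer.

Answer: 1

Derivation:
After op 1 (select(0,6) replace("")): buf='(empty)' cursor=0
After op 2 (left): buf='(empty)' cursor=0
After op 3 (insert('T')): buf='T' cursor=1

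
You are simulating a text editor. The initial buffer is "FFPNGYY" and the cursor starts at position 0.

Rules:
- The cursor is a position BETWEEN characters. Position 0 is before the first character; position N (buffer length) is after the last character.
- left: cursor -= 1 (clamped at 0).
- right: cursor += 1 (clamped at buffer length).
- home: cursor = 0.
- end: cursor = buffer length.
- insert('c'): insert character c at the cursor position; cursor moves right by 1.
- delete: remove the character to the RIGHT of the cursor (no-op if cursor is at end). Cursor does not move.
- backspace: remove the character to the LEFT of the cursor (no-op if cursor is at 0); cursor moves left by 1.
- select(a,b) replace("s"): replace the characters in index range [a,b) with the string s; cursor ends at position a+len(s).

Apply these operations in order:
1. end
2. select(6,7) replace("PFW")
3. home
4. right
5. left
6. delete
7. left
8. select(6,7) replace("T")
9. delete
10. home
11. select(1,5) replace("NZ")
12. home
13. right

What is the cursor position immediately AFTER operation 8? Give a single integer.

Answer: 7

Derivation:
After op 1 (end): buf='FFPNGYY' cursor=7
After op 2 (select(6,7) replace("PFW")): buf='FFPNGYPFW' cursor=9
After op 3 (home): buf='FFPNGYPFW' cursor=0
After op 4 (right): buf='FFPNGYPFW' cursor=1
After op 5 (left): buf='FFPNGYPFW' cursor=0
After op 6 (delete): buf='FPNGYPFW' cursor=0
After op 7 (left): buf='FPNGYPFW' cursor=0
After op 8 (select(6,7) replace("T")): buf='FPNGYPTW' cursor=7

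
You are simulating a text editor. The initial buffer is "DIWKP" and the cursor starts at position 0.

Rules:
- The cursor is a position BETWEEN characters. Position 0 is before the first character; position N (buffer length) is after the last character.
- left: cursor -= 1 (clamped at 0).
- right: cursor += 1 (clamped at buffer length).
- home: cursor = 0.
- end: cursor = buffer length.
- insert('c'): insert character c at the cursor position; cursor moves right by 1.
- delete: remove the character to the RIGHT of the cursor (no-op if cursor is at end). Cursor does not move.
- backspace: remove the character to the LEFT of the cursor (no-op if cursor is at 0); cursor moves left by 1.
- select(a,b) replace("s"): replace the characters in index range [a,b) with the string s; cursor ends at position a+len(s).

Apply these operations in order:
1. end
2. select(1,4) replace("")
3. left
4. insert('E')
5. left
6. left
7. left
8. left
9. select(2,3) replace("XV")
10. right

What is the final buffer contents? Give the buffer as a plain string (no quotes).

After op 1 (end): buf='DIWKP' cursor=5
After op 2 (select(1,4) replace("")): buf='DP' cursor=1
After op 3 (left): buf='DP' cursor=0
After op 4 (insert('E')): buf='EDP' cursor=1
After op 5 (left): buf='EDP' cursor=0
After op 6 (left): buf='EDP' cursor=0
After op 7 (left): buf='EDP' cursor=0
After op 8 (left): buf='EDP' cursor=0
After op 9 (select(2,3) replace("XV")): buf='EDXV' cursor=4
After op 10 (right): buf='EDXV' cursor=4

Answer: EDXV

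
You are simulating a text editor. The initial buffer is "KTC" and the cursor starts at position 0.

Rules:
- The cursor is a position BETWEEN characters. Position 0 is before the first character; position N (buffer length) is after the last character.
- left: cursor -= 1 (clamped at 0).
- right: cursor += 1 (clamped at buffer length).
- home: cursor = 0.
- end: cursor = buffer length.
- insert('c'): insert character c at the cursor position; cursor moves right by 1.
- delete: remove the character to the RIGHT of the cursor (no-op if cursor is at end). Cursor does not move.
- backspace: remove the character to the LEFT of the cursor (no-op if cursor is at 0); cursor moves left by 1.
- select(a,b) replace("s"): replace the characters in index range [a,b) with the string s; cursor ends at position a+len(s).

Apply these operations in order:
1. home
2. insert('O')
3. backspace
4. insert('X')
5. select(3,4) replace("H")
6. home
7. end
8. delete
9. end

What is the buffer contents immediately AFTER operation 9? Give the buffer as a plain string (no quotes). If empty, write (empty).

Answer: XKTH

Derivation:
After op 1 (home): buf='KTC' cursor=0
After op 2 (insert('O')): buf='OKTC' cursor=1
After op 3 (backspace): buf='KTC' cursor=0
After op 4 (insert('X')): buf='XKTC' cursor=1
After op 5 (select(3,4) replace("H")): buf='XKTH' cursor=4
After op 6 (home): buf='XKTH' cursor=0
After op 7 (end): buf='XKTH' cursor=4
After op 8 (delete): buf='XKTH' cursor=4
After op 9 (end): buf='XKTH' cursor=4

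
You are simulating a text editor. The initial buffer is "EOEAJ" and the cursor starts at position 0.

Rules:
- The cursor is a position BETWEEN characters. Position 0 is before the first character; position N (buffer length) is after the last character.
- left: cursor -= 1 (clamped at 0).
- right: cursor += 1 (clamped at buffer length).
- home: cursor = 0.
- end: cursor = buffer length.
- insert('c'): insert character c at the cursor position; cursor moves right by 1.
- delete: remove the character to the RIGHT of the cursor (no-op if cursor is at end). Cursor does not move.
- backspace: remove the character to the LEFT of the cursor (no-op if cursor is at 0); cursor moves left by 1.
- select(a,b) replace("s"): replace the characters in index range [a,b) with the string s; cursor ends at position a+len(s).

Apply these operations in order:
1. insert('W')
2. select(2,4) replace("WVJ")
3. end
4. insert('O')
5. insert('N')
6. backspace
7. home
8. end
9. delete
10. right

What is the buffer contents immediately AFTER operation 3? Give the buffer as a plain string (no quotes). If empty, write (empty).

Answer: WEWVJAJ

Derivation:
After op 1 (insert('W')): buf='WEOEAJ' cursor=1
After op 2 (select(2,4) replace("WVJ")): buf='WEWVJAJ' cursor=5
After op 3 (end): buf='WEWVJAJ' cursor=7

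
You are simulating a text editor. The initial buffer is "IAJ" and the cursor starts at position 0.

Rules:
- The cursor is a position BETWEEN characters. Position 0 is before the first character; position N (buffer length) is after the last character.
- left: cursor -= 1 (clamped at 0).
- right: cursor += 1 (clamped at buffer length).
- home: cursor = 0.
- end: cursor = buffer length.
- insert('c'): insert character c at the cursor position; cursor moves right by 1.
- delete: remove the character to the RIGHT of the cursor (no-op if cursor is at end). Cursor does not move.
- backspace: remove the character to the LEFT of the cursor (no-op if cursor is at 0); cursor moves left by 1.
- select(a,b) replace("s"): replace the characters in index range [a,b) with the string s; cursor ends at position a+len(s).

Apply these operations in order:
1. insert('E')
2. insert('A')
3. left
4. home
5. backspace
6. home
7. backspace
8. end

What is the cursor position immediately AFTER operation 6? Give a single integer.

Answer: 0

Derivation:
After op 1 (insert('E')): buf='EIAJ' cursor=1
After op 2 (insert('A')): buf='EAIAJ' cursor=2
After op 3 (left): buf='EAIAJ' cursor=1
After op 4 (home): buf='EAIAJ' cursor=0
After op 5 (backspace): buf='EAIAJ' cursor=0
After op 6 (home): buf='EAIAJ' cursor=0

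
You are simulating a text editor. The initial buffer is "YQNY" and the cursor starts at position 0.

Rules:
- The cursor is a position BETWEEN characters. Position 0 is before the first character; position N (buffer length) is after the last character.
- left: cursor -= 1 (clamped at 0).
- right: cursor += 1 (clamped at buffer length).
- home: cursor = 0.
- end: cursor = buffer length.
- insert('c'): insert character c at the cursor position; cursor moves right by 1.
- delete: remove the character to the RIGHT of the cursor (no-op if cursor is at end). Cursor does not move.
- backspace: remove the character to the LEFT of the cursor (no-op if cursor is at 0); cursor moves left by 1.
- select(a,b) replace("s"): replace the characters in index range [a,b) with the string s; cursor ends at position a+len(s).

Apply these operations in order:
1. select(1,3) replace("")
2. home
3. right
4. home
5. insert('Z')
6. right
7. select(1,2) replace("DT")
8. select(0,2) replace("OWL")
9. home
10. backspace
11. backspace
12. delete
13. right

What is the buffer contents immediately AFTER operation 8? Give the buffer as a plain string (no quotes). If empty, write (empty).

After op 1 (select(1,3) replace("")): buf='YY' cursor=1
After op 2 (home): buf='YY' cursor=0
After op 3 (right): buf='YY' cursor=1
After op 4 (home): buf='YY' cursor=0
After op 5 (insert('Z')): buf='ZYY' cursor=1
After op 6 (right): buf='ZYY' cursor=2
After op 7 (select(1,2) replace("DT")): buf='ZDTY' cursor=3
After op 8 (select(0,2) replace("OWL")): buf='OWLTY' cursor=3

Answer: OWLTY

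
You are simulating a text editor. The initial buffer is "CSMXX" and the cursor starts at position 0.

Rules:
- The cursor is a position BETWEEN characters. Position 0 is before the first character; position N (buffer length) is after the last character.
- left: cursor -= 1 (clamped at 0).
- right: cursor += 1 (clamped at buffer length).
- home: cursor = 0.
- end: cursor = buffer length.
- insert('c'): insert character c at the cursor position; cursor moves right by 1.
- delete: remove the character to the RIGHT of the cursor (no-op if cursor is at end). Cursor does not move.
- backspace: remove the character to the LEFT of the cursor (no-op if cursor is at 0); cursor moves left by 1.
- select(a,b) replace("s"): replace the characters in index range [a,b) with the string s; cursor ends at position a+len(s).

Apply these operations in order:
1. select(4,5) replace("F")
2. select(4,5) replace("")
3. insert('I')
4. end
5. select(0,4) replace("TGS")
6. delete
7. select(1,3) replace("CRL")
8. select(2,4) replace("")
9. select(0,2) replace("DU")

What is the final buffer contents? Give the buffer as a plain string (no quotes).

After op 1 (select(4,5) replace("F")): buf='CSMXF' cursor=5
After op 2 (select(4,5) replace("")): buf='CSMX' cursor=4
After op 3 (insert('I')): buf='CSMXI' cursor=5
After op 4 (end): buf='CSMXI' cursor=5
After op 5 (select(0,4) replace("TGS")): buf='TGSI' cursor=3
After op 6 (delete): buf='TGS' cursor=3
After op 7 (select(1,3) replace("CRL")): buf='TCRL' cursor=4
After op 8 (select(2,4) replace("")): buf='TC' cursor=2
After op 9 (select(0,2) replace("DU")): buf='DU' cursor=2

Answer: DU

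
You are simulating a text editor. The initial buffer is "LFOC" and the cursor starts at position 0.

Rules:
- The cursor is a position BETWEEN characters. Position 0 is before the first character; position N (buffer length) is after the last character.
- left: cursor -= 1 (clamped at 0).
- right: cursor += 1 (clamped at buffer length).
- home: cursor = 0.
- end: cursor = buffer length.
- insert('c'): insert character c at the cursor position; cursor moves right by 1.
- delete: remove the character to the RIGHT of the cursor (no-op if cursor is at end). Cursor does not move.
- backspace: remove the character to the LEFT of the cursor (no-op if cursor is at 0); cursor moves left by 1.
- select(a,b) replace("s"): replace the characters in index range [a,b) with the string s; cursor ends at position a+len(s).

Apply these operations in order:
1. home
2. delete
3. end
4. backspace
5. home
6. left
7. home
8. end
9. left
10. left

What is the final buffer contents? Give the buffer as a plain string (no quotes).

After op 1 (home): buf='LFOC' cursor=0
After op 2 (delete): buf='FOC' cursor=0
After op 3 (end): buf='FOC' cursor=3
After op 4 (backspace): buf='FO' cursor=2
After op 5 (home): buf='FO' cursor=0
After op 6 (left): buf='FO' cursor=0
After op 7 (home): buf='FO' cursor=0
After op 8 (end): buf='FO' cursor=2
After op 9 (left): buf='FO' cursor=1
After op 10 (left): buf='FO' cursor=0

Answer: FO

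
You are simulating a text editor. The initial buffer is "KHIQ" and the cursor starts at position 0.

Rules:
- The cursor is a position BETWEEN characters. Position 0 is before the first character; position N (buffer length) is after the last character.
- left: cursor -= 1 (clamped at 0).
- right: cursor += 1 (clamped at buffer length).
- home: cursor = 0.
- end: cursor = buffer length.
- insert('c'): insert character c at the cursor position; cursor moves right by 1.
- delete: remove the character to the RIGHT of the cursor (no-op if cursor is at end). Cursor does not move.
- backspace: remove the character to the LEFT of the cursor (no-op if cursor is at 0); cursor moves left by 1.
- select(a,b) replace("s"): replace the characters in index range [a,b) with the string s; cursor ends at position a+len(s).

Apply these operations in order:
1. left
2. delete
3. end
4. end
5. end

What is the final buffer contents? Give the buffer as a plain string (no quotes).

After op 1 (left): buf='KHIQ' cursor=0
After op 2 (delete): buf='HIQ' cursor=0
After op 3 (end): buf='HIQ' cursor=3
After op 4 (end): buf='HIQ' cursor=3
After op 5 (end): buf='HIQ' cursor=3

Answer: HIQ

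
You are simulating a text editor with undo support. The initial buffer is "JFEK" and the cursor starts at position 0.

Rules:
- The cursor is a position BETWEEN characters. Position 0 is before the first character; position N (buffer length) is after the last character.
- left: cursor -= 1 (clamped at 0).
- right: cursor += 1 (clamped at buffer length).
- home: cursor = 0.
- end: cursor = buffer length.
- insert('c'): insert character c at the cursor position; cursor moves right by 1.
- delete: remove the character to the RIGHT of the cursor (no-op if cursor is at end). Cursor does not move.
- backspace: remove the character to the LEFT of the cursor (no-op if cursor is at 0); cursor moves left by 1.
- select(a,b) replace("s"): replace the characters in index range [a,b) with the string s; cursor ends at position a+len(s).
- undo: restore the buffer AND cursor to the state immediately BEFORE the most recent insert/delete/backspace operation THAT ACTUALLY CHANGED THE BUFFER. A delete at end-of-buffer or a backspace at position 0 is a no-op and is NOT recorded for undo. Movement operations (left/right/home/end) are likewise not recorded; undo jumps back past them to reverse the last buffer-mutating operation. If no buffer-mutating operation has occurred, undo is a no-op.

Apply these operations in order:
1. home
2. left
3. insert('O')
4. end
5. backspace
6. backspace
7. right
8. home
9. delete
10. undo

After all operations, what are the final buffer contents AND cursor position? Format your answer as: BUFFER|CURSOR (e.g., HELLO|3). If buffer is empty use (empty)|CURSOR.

After op 1 (home): buf='JFEK' cursor=0
After op 2 (left): buf='JFEK' cursor=0
After op 3 (insert('O')): buf='OJFEK' cursor=1
After op 4 (end): buf='OJFEK' cursor=5
After op 5 (backspace): buf='OJFE' cursor=4
After op 6 (backspace): buf='OJF' cursor=3
After op 7 (right): buf='OJF' cursor=3
After op 8 (home): buf='OJF' cursor=0
After op 9 (delete): buf='JF' cursor=0
After op 10 (undo): buf='OJF' cursor=0

Answer: OJF|0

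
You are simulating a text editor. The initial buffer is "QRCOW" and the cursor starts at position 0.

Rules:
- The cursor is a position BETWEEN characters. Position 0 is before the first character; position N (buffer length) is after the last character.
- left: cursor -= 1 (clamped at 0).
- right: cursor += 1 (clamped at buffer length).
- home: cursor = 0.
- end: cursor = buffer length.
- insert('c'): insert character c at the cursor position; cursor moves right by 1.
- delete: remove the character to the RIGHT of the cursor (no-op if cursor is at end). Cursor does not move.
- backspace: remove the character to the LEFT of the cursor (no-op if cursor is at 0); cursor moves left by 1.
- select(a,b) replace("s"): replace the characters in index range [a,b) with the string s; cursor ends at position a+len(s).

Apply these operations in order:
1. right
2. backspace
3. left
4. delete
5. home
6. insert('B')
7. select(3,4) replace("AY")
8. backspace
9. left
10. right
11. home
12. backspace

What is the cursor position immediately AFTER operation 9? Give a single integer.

After op 1 (right): buf='QRCOW' cursor=1
After op 2 (backspace): buf='RCOW' cursor=0
After op 3 (left): buf='RCOW' cursor=0
After op 4 (delete): buf='COW' cursor=0
After op 5 (home): buf='COW' cursor=0
After op 6 (insert('B')): buf='BCOW' cursor=1
After op 7 (select(3,4) replace("AY")): buf='BCOAY' cursor=5
After op 8 (backspace): buf='BCOA' cursor=4
After op 9 (left): buf='BCOA' cursor=3

Answer: 3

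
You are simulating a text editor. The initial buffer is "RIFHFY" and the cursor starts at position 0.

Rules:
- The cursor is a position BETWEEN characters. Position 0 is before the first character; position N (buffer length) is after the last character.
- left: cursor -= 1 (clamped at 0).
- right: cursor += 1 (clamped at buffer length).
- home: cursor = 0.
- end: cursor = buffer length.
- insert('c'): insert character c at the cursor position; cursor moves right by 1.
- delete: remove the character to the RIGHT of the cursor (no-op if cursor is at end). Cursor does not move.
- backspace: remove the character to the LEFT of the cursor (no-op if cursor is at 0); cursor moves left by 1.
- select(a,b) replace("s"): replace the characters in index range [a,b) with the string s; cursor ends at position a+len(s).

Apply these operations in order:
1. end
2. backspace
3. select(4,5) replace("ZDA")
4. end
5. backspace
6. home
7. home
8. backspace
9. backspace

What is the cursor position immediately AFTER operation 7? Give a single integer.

After op 1 (end): buf='RIFHFY' cursor=6
After op 2 (backspace): buf='RIFHF' cursor=5
After op 3 (select(4,5) replace("ZDA")): buf='RIFHZDA' cursor=7
After op 4 (end): buf='RIFHZDA' cursor=7
After op 5 (backspace): buf='RIFHZD' cursor=6
After op 6 (home): buf='RIFHZD' cursor=0
After op 7 (home): buf='RIFHZD' cursor=0

Answer: 0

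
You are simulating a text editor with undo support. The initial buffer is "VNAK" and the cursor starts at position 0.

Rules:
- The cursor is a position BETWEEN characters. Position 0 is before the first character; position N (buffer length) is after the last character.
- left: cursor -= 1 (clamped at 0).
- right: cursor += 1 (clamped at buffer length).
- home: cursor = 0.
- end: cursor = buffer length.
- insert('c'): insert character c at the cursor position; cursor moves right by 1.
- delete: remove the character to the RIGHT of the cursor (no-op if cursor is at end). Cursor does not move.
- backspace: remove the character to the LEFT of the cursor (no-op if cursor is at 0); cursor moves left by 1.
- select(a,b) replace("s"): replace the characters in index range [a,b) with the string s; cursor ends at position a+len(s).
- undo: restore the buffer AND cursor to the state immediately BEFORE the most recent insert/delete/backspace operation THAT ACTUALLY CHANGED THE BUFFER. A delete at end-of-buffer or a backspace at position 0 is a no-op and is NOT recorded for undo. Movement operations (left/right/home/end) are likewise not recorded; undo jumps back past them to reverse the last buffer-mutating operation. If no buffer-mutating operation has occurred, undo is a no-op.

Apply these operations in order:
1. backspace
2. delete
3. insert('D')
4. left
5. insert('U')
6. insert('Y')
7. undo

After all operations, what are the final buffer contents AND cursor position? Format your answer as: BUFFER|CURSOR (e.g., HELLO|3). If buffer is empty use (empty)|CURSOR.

Answer: UDNAK|1

Derivation:
After op 1 (backspace): buf='VNAK' cursor=0
After op 2 (delete): buf='NAK' cursor=0
After op 3 (insert('D')): buf='DNAK' cursor=1
After op 4 (left): buf='DNAK' cursor=0
After op 5 (insert('U')): buf='UDNAK' cursor=1
After op 6 (insert('Y')): buf='UYDNAK' cursor=2
After op 7 (undo): buf='UDNAK' cursor=1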